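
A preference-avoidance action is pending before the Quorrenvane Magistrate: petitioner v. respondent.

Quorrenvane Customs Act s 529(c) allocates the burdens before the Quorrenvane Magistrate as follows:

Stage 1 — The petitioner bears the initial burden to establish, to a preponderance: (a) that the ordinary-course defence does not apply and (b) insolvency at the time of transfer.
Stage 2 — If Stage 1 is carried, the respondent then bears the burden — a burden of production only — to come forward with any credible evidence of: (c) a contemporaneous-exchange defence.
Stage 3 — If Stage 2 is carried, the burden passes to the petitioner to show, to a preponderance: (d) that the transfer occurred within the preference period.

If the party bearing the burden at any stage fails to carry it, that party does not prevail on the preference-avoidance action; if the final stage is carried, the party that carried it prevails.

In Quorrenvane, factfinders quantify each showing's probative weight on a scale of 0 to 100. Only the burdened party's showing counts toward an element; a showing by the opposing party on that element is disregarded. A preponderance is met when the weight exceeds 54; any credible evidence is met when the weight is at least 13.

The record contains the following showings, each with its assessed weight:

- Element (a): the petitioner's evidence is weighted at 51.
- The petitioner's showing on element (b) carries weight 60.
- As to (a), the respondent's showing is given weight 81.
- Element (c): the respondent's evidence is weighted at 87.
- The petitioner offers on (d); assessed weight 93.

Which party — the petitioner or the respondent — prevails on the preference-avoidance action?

Stage 1 — burden on petitioner; standard: a preponderance (weight exceeds 54).
    (a): 51 (respondent's 81 disregarded) ≤ 54 [not met]
    (b): 60 > 54 [met]
  The petitioner does not carry Stage 1.
So the respondent prevails.

respondent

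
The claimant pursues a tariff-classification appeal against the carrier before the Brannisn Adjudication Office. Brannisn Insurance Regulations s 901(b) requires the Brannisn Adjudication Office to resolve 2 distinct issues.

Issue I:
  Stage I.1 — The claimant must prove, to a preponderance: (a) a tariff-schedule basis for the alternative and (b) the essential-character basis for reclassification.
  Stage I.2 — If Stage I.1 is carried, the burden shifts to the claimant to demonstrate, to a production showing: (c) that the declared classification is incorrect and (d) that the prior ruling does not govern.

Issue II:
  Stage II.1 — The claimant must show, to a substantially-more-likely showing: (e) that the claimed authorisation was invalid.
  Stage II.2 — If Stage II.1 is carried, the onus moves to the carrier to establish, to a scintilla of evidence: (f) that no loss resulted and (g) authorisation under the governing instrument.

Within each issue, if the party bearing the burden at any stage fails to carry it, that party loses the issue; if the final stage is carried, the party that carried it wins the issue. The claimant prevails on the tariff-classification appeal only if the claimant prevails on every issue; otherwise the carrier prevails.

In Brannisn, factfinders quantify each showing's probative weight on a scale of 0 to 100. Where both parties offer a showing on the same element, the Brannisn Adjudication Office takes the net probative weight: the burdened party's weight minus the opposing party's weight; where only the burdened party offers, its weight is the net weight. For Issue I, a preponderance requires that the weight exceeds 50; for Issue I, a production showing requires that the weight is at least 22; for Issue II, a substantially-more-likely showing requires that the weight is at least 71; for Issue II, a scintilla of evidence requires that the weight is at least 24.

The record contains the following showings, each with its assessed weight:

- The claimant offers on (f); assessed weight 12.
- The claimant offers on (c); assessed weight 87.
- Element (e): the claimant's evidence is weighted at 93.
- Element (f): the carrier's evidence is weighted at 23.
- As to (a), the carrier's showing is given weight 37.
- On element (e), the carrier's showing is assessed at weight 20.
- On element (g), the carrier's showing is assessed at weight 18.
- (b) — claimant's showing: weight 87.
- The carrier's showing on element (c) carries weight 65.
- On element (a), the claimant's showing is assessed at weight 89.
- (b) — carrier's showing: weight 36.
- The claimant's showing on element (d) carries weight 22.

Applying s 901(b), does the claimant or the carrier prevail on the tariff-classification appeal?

claimant

— Issue I —
Stage I.1 (claimant, a preponderance, weight exceeds 50): (a) net 89−37=52 > 50 — meets; (b) net 87−36=51 > 50 — meets.
  Stage I.1 is satisfied; the claimant continues to bear the burden.
Stage I.2 (claimant, a production showing, weight is at least 22): (c) net 87−65=22 ≥ 22 — meets; (d) 22 ≥ 22 — meets.
  Stage I.2 carried; the final stage is satisfied.
With every stage satisfied, the claimant prevails on this issue.
— Issue II —
Stage II.1 — burden on claimant; standard: a substantially-more-likely showing (weight is at least 71).
    (e): 93 − 20 = 73 ≥ 71 [met]
  Stage II.1 is satisfied; the onus moves to the carrier.
Stage II.2 — burden on carrier; standard: a scintilla of evidence (weight is at least 24).
    (f): 23 − 12 = 11 < 24 [not met]
    (g): 18 < 24 [not met]
  The carrier does not carry Stage II.2.
So the claimant prevails on this issue.
Per-issue: Issue I → claimant; Issue II → claimant. The claimant must prevail on every issue; overall, the claimant prevails.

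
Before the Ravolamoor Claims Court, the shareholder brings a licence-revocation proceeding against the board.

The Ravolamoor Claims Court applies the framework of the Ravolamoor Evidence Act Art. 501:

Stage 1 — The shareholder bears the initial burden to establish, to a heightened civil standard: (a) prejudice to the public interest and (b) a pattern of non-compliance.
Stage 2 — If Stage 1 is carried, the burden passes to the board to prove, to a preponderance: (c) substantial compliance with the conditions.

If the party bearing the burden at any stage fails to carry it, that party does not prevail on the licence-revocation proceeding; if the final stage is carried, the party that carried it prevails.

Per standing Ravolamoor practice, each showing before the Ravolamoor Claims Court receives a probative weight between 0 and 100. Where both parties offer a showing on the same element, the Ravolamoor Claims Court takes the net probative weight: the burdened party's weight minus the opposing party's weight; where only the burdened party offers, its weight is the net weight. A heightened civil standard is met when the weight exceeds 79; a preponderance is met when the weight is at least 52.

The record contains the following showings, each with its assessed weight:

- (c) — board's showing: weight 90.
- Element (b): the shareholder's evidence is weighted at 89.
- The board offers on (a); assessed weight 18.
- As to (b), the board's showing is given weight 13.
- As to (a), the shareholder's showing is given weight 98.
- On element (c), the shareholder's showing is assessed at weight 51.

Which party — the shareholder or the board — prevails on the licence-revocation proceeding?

board

Stage 1 — burden on shareholder; standard: a heightened civil standard (weight exceeds 79).
    (a): 98 − 18 = 80 > 79 [met]
    (b): 89 − 13 = 76 ≤ 79 [not met]
  Stage 1 not carried; the shareholder fails its burden.
So the board prevails.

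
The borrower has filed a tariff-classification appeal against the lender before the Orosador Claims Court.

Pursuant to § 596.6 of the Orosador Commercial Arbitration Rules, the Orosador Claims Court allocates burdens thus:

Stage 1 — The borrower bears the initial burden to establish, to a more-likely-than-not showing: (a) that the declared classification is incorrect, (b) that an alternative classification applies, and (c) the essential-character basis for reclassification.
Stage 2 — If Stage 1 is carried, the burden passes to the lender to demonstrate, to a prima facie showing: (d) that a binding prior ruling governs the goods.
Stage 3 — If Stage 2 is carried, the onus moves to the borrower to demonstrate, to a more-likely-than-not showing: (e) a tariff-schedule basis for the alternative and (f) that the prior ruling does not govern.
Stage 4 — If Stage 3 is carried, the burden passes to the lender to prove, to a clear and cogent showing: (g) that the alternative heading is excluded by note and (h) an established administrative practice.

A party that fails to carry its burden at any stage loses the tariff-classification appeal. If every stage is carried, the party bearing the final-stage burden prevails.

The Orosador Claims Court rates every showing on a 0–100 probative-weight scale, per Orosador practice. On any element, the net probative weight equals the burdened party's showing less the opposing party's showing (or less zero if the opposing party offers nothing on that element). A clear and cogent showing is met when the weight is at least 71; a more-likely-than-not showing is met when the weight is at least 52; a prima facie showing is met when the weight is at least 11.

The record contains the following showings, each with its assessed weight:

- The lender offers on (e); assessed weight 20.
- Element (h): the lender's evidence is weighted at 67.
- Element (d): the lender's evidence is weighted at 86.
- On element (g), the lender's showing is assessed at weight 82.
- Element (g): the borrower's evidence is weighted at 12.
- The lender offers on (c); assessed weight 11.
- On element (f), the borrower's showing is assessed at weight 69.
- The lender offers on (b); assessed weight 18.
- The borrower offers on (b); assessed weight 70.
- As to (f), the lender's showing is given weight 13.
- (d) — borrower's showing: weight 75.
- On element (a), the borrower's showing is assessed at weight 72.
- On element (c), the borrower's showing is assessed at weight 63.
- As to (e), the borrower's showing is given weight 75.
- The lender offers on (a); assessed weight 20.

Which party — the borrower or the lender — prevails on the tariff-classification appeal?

borrower

Stage 1 (borrower, a more-likely-than-not showing, weight is at least 52): (a) net 72−20=52 ≥ 52 — meets; (b) net 70−18=52 ≥ 52 — meets; (c) net 63−11=52 ≥ 52 — meets.
  Stage 1 is satisfied; the onus moves to the lender.
Stage 2 (lender, a prima facie showing, weight is at least 11): (d) net 86−75=11 ≥ 11 — meets.
  Stage 2 carried; the burden shifts to the borrower.
Stage 3 (borrower, a more-likely-than-not showing, weight is at least 52): (e) net 75−20=55 ≥ 52 — meets; (f) net 69−13=56 ≥ 52 — meets.
  Stage 3 carried; the burden shifts to the lender.
Stage 4 (lender, a clear and cogent showing, weight is at least 71): (g) net 82−12=70 < 71 — fails; (h) 67 < 71 — fails.
  Not every element is met, so the lender fails to carry Stage 4.
The analysis ends at Stage 4; the borrower prevails.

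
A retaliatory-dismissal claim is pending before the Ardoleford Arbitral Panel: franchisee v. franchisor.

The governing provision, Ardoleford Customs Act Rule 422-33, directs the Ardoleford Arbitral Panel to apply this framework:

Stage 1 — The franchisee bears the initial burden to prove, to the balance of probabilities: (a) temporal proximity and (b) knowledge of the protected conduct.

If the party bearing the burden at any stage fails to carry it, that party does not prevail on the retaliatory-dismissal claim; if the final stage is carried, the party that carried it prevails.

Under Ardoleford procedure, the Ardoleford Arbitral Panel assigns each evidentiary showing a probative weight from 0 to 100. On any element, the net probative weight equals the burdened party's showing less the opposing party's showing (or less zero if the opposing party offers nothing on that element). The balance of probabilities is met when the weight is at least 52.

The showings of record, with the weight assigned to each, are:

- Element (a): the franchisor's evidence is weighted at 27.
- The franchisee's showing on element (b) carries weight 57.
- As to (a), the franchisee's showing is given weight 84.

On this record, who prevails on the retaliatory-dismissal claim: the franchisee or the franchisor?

franchisee

Stage 1 — burden on franchisee; standard: the balance of probabilities (weight is at least 52).
    (a): 84 − 27 = 57 ≥ 52 [met]
    (b): 57 ≥ 52 [met]
  Stage 1 carried; the final stage is satisfied.
All stages carried — the franchisee prevails.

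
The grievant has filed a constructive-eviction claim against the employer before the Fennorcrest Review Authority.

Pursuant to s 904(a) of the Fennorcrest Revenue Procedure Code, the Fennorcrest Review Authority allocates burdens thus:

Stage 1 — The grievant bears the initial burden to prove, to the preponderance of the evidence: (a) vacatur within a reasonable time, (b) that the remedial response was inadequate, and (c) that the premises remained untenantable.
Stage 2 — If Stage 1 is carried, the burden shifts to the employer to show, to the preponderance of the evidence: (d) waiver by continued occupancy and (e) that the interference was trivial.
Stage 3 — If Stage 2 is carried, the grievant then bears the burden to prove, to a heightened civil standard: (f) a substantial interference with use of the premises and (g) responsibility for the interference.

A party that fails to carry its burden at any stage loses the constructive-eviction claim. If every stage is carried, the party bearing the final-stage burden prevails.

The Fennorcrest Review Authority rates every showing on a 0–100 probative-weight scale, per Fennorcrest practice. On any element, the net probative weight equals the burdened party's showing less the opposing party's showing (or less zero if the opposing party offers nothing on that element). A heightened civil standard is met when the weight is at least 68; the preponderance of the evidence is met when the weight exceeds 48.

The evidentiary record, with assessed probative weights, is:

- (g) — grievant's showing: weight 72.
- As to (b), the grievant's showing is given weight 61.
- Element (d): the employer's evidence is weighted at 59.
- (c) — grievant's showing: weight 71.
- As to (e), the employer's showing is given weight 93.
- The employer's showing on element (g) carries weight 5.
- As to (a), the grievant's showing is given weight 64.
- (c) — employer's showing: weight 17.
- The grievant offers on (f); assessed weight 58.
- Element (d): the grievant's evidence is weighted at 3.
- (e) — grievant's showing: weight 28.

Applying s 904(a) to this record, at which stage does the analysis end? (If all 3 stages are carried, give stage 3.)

stage 3

At Stage 1 the grievant must meet the preponderance of the evidence (weight exceeds 48): on (a) the weight is 64, which does exceed 48, so (a) meets the standard; on (b) the weight is 61, > 48, so (b) meets the standard; on (c) the weight is 71 less the opposing 17 gives net 54, which does exceed 48, so (c) meets the standard.
  All elements met. The burden passes to the employer.
At Stage 2 the employer must meet the preponderance of the evidence (weight exceeds 48): on (d) the weight is 59 less the opposing 3 gives net 56, > 48, so (d) meets the standard; on (e) the weight is 93 less the opposing 28 gives net 65, > 48, so (e) meets the standard.
  The employer carries Stage 2; the grievant now bears the burden.
At Stage 3 the grievant must meet a heightened civil standard (weight is at least 68): on (f) the weight is 58, < 68, so (f) does not meet the standard; on (g) the weight is 72 less the opposing 5 gives net 67, which does not reach 68, so (g) does not meet the standard.
  The grievant does not carry Stage 3.
So the employer prevails.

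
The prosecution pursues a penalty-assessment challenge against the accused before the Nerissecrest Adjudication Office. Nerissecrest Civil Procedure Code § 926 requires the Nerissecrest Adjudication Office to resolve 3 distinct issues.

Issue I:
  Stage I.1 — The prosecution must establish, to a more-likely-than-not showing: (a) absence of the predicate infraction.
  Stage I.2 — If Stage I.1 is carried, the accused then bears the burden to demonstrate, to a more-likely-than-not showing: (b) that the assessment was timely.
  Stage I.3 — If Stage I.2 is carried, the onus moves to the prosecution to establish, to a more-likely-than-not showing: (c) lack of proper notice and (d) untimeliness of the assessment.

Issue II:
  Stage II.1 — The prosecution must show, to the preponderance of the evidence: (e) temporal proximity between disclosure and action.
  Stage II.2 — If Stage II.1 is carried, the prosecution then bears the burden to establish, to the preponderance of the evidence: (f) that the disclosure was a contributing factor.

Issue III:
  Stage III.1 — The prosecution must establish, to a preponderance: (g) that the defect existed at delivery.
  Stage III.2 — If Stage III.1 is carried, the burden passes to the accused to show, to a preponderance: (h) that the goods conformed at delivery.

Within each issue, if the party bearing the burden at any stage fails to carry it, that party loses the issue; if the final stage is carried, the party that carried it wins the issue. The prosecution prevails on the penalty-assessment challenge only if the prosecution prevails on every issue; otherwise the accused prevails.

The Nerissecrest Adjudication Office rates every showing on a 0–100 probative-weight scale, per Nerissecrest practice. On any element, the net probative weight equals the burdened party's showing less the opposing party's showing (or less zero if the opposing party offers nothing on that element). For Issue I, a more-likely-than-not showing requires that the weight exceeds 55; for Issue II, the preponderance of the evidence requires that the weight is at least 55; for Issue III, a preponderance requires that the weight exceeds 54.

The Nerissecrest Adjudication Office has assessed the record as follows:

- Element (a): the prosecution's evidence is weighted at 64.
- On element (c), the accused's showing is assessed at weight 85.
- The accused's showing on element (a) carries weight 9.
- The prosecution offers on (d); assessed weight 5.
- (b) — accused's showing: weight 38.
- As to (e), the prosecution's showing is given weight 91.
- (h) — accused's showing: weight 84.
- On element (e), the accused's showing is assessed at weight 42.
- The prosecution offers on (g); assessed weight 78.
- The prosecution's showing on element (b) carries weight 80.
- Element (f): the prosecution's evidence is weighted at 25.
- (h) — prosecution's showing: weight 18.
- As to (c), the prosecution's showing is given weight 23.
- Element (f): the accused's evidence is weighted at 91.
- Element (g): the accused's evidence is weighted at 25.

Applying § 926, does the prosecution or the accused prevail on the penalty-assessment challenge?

accused

— Issue I —
Stage I.1 — burden on prosecution; standard: a more-likely-than-not showing (weight exceeds 55).
    (a): 64 − 9 = 55 ≤ 55 [not met]
  Not every element is met, so the prosecution fails to carry Stage I.1.
The accused prevails on this issue.
— Issue II —
At Stage II.1 the prosecution must meet the preponderance of the evidence (weight is at least 55): on (e) the weight is 91 less the opposing 42 gives net 49, which does not reach 55, so (e) does not meet the standard.
  The prosecution does not carry Stage II.1.
The accused prevails on this issue.
— Issue III —
Stage III.1 — burden on prosecution; standard: a preponderance (weight exceeds 54).
    (g): 78 − 25 = 53 ≤ 54 [not met]
  Not every element is met, so the prosecution fails to carry Stage III.1.
So the accused prevails on this issue.
Per-issue: Issue I → accused; Issue II → accused; Issue III → accused. The prosecution must prevail on every issue; overall, the accused prevails.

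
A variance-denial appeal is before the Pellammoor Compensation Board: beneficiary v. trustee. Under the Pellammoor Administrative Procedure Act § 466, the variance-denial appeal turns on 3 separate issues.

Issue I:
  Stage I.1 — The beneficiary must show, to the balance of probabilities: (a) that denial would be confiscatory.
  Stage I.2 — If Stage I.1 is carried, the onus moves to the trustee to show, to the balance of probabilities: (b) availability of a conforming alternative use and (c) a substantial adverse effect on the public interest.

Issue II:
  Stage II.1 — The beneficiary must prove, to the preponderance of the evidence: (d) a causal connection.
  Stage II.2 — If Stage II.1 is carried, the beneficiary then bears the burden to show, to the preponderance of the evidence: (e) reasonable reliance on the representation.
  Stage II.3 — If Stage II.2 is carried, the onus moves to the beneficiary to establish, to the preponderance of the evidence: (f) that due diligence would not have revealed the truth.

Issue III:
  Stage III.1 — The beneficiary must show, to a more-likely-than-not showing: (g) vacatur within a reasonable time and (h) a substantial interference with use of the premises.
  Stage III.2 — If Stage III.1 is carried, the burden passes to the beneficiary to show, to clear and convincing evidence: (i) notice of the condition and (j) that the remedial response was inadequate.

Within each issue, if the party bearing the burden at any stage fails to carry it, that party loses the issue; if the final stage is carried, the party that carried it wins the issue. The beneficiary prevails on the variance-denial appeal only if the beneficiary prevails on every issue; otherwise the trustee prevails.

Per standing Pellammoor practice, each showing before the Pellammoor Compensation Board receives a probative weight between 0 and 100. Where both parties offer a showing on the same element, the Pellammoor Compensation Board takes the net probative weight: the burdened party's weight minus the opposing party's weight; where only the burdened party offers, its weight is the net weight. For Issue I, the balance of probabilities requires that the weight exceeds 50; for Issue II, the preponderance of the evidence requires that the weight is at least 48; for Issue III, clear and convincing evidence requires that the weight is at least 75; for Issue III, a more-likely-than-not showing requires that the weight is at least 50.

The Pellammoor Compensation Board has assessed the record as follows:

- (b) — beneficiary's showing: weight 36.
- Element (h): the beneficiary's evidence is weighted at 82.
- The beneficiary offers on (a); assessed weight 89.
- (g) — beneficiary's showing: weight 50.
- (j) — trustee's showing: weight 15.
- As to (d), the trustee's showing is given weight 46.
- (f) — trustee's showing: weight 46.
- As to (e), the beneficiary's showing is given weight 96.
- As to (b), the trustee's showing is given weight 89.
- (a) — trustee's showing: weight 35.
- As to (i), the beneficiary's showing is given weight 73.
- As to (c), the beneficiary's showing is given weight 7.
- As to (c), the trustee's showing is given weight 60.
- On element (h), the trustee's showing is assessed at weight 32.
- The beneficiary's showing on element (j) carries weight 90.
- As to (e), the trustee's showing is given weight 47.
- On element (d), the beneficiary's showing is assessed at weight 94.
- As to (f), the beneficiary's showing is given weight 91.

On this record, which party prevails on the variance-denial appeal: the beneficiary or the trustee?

— Issue I —
Stage I.1 — burden on beneficiary; standard: the balance of probabilities (weight exceeds 50).
    (a): 89 − 35 = 54 > 50 [met]
  Stage I.1 carried; the burden shifts to the trustee.
Stage I.2 — burden on trustee; standard: the balance of probabilities (weight exceeds 50).
    (b): 89 − 36 = 53 > 50 [met]
    (c): 60 − 7 = 53 > 50 [met]
  All elements met at the final stage.
Every stage carried; the trustee prevails on this issue.
— Issue II —
Stage II.1 (beneficiary, the preponderance of the evidence, weight is at least 48): (d) net 94−46=48 ≥ 48 — meets.
  Stage II.1 is satisfied; the beneficiary continues to bear the burden.
Stage II.2 (beneficiary, the preponderance of the evidence, weight is at least 48): (e) net 96−47=49 ≥ 48 — meets.
  Stage II.2 carried; the burden remains with the beneficiary.
Stage II.3 (beneficiary, the preponderance of the evidence, weight is at least 48): (f) net 91−46=45 < 48 — fails.
  Stage II.3 not carried; the beneficiary fails its burden.
The trustee prevails on this issue.
— Issue III —
Stage III.1 (beneficiary, a more-likely-than-not showing, weight is at least 50): (g) 50 ≥ 50 — meets; (h) net 82−32=50 ≥ 50 — meets.
  Stage III.1 is satisfied; the beneficiary continues to bear the burden.
Stage III.2 (beneficiary, clear and convincing evidence, weight is at least 75): (i) 73 < 75 — fails; (j) net 90−15=75 ≥ 75 — meets.
  Stage III.2 not carried; the beneficiary fails its burden.
So the trustee prevails on this issue.
Per-issue: Issue I → trustee; Issue II → trustee; Issue III → trustee. The beneficiary must prevail on every issue; overall, the trustee prevails.

trustee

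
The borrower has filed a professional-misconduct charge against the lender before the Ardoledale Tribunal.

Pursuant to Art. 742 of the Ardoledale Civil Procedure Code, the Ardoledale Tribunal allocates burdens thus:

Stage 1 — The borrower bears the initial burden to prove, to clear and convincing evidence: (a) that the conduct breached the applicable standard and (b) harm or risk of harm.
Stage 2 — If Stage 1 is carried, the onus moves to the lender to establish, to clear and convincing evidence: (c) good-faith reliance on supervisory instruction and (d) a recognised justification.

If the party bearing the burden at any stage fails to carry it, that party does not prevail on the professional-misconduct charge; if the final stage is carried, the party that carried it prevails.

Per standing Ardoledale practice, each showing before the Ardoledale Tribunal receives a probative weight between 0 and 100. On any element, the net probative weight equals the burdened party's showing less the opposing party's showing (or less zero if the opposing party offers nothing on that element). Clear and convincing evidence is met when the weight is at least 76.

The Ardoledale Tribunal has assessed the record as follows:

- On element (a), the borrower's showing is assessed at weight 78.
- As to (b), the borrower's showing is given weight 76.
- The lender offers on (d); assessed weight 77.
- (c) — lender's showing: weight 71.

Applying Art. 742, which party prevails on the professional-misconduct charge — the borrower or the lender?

At Stage 1 the borrower must meet clear and convincing evidence (weight is at least 76): on (a) the weight is 78, which does reach 76, so (a) meets the standard; on (b) the weight is 76, ≥ 76, so (b) meets the standard.
  Stage 1 carried; the burden shifts to the lender.
At Stage 2 the lender must meet clear and convincing evidence (weight is at least 76): on (c) the weight is 71, which does not reach 76, so (c) does not meet the standard; on (d) the weight is 77, which does reach 76, so (d) meets the standard.
  Not every element is met, so the lender fails to carry Stage 2.
So the borrower prevails.

borrower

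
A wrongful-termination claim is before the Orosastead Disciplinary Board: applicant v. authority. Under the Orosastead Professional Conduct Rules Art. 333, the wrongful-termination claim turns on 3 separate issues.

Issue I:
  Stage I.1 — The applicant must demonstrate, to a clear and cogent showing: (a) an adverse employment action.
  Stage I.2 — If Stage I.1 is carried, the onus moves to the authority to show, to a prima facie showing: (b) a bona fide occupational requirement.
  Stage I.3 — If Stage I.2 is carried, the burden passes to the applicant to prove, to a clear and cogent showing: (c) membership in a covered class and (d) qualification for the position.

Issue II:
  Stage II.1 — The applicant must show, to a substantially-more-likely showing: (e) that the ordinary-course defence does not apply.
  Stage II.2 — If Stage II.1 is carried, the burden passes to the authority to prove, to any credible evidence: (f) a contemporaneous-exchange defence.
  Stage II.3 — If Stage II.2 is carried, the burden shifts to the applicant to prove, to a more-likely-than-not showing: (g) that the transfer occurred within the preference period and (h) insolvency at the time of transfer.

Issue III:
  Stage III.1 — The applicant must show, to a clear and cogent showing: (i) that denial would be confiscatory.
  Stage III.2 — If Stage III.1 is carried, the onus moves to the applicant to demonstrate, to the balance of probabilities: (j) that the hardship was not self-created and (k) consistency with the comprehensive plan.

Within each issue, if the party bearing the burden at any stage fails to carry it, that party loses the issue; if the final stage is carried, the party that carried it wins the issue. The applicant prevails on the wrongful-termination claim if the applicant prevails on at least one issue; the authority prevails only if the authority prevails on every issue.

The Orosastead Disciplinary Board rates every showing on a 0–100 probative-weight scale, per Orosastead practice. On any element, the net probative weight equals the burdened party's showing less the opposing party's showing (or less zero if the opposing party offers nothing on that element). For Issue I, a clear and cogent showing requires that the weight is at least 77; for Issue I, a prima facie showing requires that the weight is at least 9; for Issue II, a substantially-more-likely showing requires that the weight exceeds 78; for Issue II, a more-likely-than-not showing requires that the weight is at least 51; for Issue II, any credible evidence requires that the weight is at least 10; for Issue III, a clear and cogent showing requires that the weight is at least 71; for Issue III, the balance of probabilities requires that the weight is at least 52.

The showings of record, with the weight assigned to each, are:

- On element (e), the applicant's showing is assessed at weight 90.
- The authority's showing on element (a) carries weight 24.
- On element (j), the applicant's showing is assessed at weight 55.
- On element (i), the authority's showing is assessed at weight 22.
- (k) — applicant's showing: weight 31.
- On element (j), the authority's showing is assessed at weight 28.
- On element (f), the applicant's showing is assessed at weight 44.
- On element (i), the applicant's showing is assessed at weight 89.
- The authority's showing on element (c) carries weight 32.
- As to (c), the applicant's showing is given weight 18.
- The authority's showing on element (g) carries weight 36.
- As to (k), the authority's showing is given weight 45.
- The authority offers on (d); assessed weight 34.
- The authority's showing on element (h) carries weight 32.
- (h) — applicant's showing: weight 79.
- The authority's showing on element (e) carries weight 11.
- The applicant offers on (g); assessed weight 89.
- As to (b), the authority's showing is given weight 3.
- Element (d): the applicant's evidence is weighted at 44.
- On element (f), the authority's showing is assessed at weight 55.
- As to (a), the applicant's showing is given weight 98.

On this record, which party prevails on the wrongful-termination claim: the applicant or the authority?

— Issue I —
At Stage I.1 the applicant must meet a clear and cogent showing (weight is at least 77): on (a) the weight is 98 less the opposing 24 gives net 74, < 77, so (a) does not meet the standard.
  The applicant does not carry Stage I.1.
The analysis ends at Stage I.1; the authority prevails on this issue.
— Issue II —
Stage II.1 — burden on applicant; standard: a substantially-more-likely showing (weight exceeds 78).
    (e): 90 − 11 = 79 > 78 [met]
  Stage II.1 carried; the burden shifts to the authority.
Stage II.2 — burden on authority; standard: any credible evidence (weight is at least 10).
    (f): 55 − 44 = 11 ≥ 10 [met]
  All elements met. The burden passes to the applicant.
Stage II.3 — burden on applicant; standard: a more-likely-than-not showing (weight is at least 51).
    (g): 89 − 36 = 53 ≥ 51 [met]
    (h): 79 − 32 = 47 < 51 [not met]
  The applicant does not carry Stage II.3.
The authority prevails on this issue.
— Issue III —
Stage III.1 (applicant, a clear and cogent showing, weight is at least 71): (i) net 89−22=67 < 71 — fails.
  Stage III.1 not carried; the applicant fails its burden.
So the authority prevails on this issue.
Per-issue: Issue I → authority; Issue II → authority; Issue III → authority. The applicant must prevail on at least one issue; overall, the authority prevails.

authority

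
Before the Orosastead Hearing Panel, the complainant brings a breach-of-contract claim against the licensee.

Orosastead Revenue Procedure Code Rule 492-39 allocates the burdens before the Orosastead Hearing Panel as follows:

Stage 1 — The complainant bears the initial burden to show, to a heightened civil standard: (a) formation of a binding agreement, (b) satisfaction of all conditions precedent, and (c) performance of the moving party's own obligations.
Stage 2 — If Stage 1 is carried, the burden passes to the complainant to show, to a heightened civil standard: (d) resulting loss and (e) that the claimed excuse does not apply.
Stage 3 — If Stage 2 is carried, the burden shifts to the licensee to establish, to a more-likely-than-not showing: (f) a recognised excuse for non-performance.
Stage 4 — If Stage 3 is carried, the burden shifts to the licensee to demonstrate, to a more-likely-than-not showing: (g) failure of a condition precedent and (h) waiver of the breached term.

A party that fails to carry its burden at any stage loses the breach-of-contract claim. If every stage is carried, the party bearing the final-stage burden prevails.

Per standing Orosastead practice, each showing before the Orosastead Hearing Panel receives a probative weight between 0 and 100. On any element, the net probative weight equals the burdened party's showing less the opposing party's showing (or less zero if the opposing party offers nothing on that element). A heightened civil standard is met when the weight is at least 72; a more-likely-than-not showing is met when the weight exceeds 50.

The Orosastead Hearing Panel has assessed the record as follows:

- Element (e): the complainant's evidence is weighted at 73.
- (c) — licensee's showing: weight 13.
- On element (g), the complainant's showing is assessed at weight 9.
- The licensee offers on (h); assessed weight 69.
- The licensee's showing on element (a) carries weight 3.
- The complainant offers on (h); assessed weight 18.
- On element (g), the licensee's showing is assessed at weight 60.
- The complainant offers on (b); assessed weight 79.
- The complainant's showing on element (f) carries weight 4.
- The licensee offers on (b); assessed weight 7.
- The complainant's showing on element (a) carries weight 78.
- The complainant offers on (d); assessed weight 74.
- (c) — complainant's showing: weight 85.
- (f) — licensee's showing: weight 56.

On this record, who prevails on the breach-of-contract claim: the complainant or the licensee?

Stage 1 (complainant, a heightened civil standard, weight is at least 72): (a) net 78−3=75 ≥ 72 — meets; (b) net 79−7=72 ≥ 72 — meets; (c) net 85−13=72 ≥ 72 — meets.
  All elements met. The complainant retains the burden for Stage 2.
Stage 2 (complainant, a heightened civil standard, weight is at least 72): (d) 74 ≥ 72 — meets; (e) 73 ≥ 72 — meets.
  Stage 2 is satisfied; the onus moves to the licensee.
Stage 3 (licensee, a more-likely-than-not showing, weight exceeds 50): (f) net 56−4=52 > 50 — meets.
  All elements met. The licensee retains the burden for Stage 4.
Stage 4 (licensee, a more-likely-than-not showing, weight exceeds 50): (g) net 60−9=51 > 50 — meets; (h) net 69−18=51 > 50 — meets.
  Stage 4 carried; the final stage is satisfied.
All stages carried — the licensee prevails.

licensee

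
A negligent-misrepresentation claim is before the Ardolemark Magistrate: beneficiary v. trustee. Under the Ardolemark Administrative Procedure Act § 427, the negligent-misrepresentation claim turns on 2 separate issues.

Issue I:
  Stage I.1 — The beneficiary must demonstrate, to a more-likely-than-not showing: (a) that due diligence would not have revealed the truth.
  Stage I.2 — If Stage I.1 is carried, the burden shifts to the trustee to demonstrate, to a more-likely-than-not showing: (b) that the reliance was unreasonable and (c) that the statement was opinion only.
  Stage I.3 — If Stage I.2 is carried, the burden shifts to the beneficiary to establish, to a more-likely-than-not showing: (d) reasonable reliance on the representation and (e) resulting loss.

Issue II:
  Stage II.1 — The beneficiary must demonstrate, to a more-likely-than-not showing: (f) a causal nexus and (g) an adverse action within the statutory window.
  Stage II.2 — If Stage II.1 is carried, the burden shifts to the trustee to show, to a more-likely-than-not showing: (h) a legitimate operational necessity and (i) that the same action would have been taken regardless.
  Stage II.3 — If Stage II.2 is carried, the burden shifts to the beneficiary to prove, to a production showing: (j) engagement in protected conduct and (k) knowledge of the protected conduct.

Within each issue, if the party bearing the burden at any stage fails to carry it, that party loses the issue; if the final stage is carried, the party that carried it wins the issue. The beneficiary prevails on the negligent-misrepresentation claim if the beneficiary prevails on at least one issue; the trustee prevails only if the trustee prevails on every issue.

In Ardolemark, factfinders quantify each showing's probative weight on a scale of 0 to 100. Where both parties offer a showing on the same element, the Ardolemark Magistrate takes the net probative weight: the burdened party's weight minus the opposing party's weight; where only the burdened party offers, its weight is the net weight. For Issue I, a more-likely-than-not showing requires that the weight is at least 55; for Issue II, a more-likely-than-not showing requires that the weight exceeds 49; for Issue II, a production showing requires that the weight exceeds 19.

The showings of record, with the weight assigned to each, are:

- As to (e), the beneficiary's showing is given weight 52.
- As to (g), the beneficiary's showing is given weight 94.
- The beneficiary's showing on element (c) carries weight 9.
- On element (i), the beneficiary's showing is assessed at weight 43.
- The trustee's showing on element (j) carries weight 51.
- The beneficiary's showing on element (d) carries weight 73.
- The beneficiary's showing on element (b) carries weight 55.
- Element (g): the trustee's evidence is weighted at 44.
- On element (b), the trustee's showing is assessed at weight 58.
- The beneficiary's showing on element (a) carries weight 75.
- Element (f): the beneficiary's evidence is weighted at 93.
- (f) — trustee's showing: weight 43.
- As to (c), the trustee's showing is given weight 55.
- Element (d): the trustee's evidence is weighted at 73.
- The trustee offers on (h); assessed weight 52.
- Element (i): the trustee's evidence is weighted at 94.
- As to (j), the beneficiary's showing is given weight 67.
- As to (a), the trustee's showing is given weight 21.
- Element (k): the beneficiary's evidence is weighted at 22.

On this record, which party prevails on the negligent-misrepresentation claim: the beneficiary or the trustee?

— Issue I —
Stage I.1 (beneficiary, a more-likely-than-not showing, weight is at least 55): (a) net 75−21=54 < 55 — fails.
  Not every element is met, so the beneficiary fails to carry Stage I.1.
The analysis ends at Stage I.1; the trustee prevails on this issue.
— Issue II —
Stage II.1 — burden on beneficiary; standard: a more-likely-than-not showing (weight exceeds 49).
    (f): 93 − 43 = 50 > 49 [met]
    (g): 94 − 44 = 50 > 49 [met]
  The beneficiary carries Stage II.1; the trustee now bears the burden.
Stage II.2 — burden on trustee; standard: a more-likely-than-not showing (weight exceeds 49).
    (h): 52 > 49 [met]
    (i): 94 − 43 = 51 > 49 [met]
  All elements met. The burden passes to the beneficiary.
Stage II.3 — burden on beneficiary; standard: a production showing (weight exceeds 19).
    (j): 67 − 51 = 16 ≤ 19 [not met]
    (k): 22 > 19 [met]
  Stage II.3 not carried; the beneficiary fails its burden.
The analysis ends at Stage II.3; the trustee prevails on this issue.
Per-issue: Issue I → trustee; Issue II → trustee. The beneficiary must prevail on at least one issue; overall, the trustee prevails.

trustee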